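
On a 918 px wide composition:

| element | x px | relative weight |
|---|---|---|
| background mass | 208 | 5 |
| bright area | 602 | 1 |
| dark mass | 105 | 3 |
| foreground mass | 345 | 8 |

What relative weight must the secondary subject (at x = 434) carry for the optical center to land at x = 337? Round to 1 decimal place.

w ≈ 10.4

Existing Σw = 17 (5 + 1 + 3 + 8); existing moment 5·208 + 1·602 + 3·105 + 8·345 = 4717.
Set Σw·x/Σw = 337: (4717 + 434w) = 337·(17 + w).
So w = (337·17 − 4717)/(434 − 337) = 1012/97 ≈ 10.43.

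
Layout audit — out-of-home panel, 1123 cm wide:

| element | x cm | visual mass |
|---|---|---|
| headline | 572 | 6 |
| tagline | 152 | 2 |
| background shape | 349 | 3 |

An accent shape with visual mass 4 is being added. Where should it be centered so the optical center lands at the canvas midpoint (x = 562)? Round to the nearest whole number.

New total weight: (6 + 2 + 3) + 4 = 15.
Along x: (4783 + 4·x) / 15 = 562 (existing moment 6·572 + 2·152 + 3·349 = 4783) ⇒ x = (8430 − 4783) / 4 ≈ 911.75.

x ≈ 912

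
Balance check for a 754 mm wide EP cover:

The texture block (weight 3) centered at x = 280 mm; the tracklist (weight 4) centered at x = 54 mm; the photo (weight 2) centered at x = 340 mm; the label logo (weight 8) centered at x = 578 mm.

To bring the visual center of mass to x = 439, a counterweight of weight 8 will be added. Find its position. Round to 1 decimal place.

x ≈ 576.9

After adding the counterweight, total weight = 3 + 4 + 2 + 8 + 8 = 25.
x: target moment 25×439 = 10975; current 3·280 + 4·54 + 2·340 + 8·578 = 6360; the counterweight supplies 4615, so x = 4615/8 ≈ 576.88.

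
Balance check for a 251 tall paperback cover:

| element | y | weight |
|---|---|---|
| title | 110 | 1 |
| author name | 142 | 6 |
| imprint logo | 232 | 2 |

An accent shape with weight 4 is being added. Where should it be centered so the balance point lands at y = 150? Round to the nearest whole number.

y ≈ 131

With the accent shape, Σw becomes 1 + 6 + 2 + 4 = 13.
y: need Σw·y = 13·150 = 1950. Existing = 1·110 + 6·142 + 2·232 = 1426. Remainder 524 / 4 ≈ 131.00.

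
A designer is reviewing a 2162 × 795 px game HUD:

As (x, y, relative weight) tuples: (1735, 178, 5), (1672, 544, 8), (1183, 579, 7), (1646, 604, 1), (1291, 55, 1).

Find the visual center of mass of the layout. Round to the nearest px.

Weights sum to 5 + 8 + 7 + 1 + 1 = 22.
x-moment: 5·1735 + 8·1672 + 7·1183 + 1·1646 + 1·1291 = 33269; centroid 33269/22 ≈ 1512.23.
y-moment: 5·178 + 8·544 + 7·579 + 1·604 + 1·55 = 9954; centroid 9954/22 ≈ 452.45.

(1512, 452)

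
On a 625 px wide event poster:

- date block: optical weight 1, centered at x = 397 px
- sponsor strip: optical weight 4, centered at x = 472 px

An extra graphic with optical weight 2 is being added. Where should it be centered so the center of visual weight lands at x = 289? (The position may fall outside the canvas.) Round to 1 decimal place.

x ≈ -131.0

New total weight: (1 + 4) + 2 = 7.
x: need Σw·x = 7·289 = 2023. Existing = 1·397 + 4·472 = 2285. Remainder -262 / 2 ≈ -131.00.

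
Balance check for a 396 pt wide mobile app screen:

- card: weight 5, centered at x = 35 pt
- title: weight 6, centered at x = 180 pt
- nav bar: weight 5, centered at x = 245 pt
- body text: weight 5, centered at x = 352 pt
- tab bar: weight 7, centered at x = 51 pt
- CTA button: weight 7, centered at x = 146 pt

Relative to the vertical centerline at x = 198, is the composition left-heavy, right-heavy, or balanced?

Weights sum to 5 + 6 + 5 + 5 + 7 + 7 = 35.
x-moment: 5·35 + 6·180 + 5·245 + 5·352 + 7·51 + 7·146 = 5619; centroid 5619/35 ≈ 160.54.
Since 160.5 is left of 198, the composition reads left-heavy.

left-heavy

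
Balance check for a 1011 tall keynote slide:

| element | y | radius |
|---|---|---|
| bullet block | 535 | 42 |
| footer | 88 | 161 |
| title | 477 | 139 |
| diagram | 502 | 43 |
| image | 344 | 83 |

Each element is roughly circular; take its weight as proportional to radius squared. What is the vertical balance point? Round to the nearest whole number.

y ≈ 282

Weights ∝ r²: bullet block 42² = 1764, footer 161² = 25921, title 139² = 19321, diagram 43² = 1849, image 83² = 6889; Σw = 55744.
y-moment: 1764·535 + 25921·88 + 19321·477 + 1849·502 + 6889·344 = 15738919; centroid 15738919/55744 ≈ 282.34.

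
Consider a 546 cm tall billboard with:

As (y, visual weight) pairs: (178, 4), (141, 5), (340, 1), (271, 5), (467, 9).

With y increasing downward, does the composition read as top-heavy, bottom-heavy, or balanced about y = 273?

bottom-heavy

Weights sum to 4 + 5 + 1 + 5 + 9 = 24.
Σw·y = 4·178 + 5·141 + 1·340 + 5·271 + 9·467 = 7315, so ȳ = 7315/24 ≈ 304.79.
Since 304.8 is below (larger y than) 273, the composition reads bottom-heavy.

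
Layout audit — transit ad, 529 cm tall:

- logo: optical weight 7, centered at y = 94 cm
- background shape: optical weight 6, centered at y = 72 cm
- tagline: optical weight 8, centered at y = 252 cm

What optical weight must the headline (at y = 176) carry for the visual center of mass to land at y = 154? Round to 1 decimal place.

Existing Σw = 21 (7 + 6 + 8); existing moment 7·94 + 6·72 + 8·252 = 3106.
For the centroid to hit 154: (3106 + w·176) / (21 + w) = 154.
So w = (154·21 − 3106)/(176 − 154) = 128/22 ≈ 5.82.

w ≈ 5.8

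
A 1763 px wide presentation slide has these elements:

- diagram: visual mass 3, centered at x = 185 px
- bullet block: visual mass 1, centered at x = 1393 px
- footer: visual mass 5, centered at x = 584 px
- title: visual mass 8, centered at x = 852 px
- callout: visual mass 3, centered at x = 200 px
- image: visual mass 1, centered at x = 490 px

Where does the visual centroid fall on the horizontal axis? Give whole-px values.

Total weight = 3 + 1 + 5 + 8 + 3 + 1 = 21.
Σw·x = 12774; x̄ = 12774/21 ≈ 608.29.

x ≈ 608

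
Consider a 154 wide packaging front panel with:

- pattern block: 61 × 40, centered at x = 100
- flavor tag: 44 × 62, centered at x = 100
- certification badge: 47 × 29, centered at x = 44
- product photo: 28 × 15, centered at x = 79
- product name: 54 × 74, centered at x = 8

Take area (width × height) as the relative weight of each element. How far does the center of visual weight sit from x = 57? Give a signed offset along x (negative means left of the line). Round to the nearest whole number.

≈ 2

Taking area as weight: pattern block 61·40 = 2440, flavor tag 44·62 = 2728, certification badge 47·29 = 1363, product photo 28·15 = 420, product name 54·74 = 3996. Sum 10947.
x-moment: 2440·100 + 2728·100 + 1363·44 + 420·79 + 3996·8 = 641920; centroid 641920/10947 ≈ 58.64.
Offset from x = 57: 58.64 − 57 ≈ 1.64.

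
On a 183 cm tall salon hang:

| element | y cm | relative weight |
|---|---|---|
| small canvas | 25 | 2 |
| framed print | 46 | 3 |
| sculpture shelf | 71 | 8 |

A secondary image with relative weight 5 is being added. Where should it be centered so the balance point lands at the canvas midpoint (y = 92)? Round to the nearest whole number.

y ≈ 180

With the secondary image, Σw becomes 2 + 3 + 8 + 5 = 18.
y: need Σw·y = 18·92 = 1656. Existing = 2·25 + 3·46 + 8·71 = 756. Remainder 900 / 5 ≈ 180.00.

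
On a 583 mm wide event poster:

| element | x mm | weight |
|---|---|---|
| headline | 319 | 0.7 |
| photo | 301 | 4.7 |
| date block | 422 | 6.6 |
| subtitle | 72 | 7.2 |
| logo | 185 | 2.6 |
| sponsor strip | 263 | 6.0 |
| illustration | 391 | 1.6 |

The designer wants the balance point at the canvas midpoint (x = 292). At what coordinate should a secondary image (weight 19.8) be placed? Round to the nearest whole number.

After adding the secondary image, total weight = 0.7 + 4.7 + 6.6 + 7.2 + 2.6 + 6.0 + 1.6 + 19.8 = 49.2.
x: need Σw·x = 49.2·292 = 14366.4. Existing = 0.7·319 + 4.7·301 + 6.6·422 + 7.2·72 + 2.6·185 + 6.0·263 + 1.6·391 = 7626.2. Remainder 6740.2 / 19.8 ≈ 340.41.

x ≈ 340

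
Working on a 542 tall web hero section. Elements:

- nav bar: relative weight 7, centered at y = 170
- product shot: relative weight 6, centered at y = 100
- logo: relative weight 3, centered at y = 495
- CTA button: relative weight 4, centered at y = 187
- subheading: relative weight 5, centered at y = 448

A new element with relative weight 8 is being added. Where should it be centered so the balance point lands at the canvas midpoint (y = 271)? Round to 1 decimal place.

y ≈ 335.0

New total weight: (7 + 6 + 3 + 4 + 5) + 8 = 33.
Along y: (6263 + 8·y) / 33 = 271 (existing moment 7·170 + 6·100 + 3·495 + 4·187 + 5·448 = 6263) ⇒ y = (8943 − 6263) / 8 ≈ 335.00.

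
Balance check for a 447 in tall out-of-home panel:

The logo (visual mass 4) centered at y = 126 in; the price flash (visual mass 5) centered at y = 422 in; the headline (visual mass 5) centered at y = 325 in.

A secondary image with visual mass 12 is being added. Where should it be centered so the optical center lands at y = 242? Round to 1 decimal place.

After adding the secondary image, total weight = 4 + 5 + 5 + 12 = 26.
y: need Σw·y = 26·242 = 6292. Existing = 4·126 + 5·422 + 5·325 = 4239. Remainder 2053 / 12 ≈ 171.08.

y ≈ 171.1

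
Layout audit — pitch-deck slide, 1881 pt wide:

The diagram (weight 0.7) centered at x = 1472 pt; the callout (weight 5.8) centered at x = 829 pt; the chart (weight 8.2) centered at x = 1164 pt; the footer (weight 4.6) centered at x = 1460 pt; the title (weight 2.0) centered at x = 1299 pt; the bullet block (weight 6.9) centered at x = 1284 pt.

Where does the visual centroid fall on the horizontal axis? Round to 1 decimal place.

Total weight = 0.7 + 5.8 + 8.2 + 4.6 + 2.0 + 6.9 = 28.2.
x: (0.7·1472 + 5.8·829 + 8.2·1164 + 4.6·1460 + 2.0·1299 + 6.9·1284) / 28.2 = 33557.0 / 28.2 ≈ 1189.96

x ≈ 1190.0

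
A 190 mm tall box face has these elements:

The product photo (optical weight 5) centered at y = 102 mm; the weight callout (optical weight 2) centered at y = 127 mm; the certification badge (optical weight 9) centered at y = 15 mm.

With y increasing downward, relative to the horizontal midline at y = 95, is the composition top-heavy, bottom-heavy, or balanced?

Σw = 5 + 2 + 9 = 16.
y: (5·102 + 2·127 + 9·15) / 16 = 899 / 16 ≈ 56.19
56.2 lies above (smaller y than) the midline 95, so the layout is top-heavy.

top-heavy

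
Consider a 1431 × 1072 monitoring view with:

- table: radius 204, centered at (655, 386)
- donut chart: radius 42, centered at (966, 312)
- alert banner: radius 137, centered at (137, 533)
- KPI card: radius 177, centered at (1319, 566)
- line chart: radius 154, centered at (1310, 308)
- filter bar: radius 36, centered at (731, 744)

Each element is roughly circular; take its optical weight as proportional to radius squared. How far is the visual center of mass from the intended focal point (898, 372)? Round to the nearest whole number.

≈ 73

r² weights: table 204² = 41616, donut chart 42² = 1764, alert banner 137² = 18769, KPI card 177² = 31329, line chart 154² = 23716, filter bar 36² = 1296. Total = 118490.
x-moment: 41616·655 + 1764·966 + 18769·137 + 31329·1319 + 23716·1310 + 1296·731 = 104872144; centroid 104872144/118490 ≈ 885.07.
y-moment: 41616·386 + 1764·312 + 18769·533 + 31329·566 + 23716·308 + 1296·744 = 52618987; centroid 52618987/118490 ≈ 444.08.
From (898, 372): dx = -12.93, dy = 72.08, so the distance is √(dx²+dy²) ≈ 73.23.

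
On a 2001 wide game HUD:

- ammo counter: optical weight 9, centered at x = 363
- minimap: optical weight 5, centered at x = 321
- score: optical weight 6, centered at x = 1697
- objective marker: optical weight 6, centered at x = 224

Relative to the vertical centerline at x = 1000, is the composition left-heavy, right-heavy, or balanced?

left-heavy

Σw = 9 + 5 + 6 + 6 = 26.
x: (9·363 + 5·321 + 6·1697 + 6·224) / 26 = 16398 / 26 ≈ 630.69
630.7 lies left of the midline 1000, so the layout is left-heavy.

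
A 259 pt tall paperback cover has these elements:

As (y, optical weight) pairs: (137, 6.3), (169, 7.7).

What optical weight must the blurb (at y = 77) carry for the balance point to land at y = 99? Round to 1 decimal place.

w ≈ 35.4

Fixed elements: Σw = 6.3 + 7.7 = 14.0, Σw·y = 6.3·137 + 7.7·169 = 2164.4.
Set Σw·y/Σw = 99: (2164.4 + 77w) = 99·(14.0 + w).
Solving: w = (99·14.0 − 2164.4) / (77 − 99) = -778.4 / -22 ≈ 35.38.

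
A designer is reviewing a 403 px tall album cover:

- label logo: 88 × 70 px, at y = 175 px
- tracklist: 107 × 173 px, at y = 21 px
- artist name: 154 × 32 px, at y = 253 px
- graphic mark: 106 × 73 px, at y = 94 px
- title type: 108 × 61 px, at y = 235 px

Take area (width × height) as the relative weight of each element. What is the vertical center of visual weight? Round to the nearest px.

y ≈ 114

Areas: label logo 88·70 = 6160, tracklist 107·173 = 18511, artist name 154·32 = 4928, graphic mark 106·73 = 7738, title type 108·61 = 6588. Total weight = 43925.
Σw·y = 6160·175 + 18511·21 + 4928·253 + 7738·94 + 6588·235 = 4989067, so ȳ = 4989067/43925 ≈ 113.58.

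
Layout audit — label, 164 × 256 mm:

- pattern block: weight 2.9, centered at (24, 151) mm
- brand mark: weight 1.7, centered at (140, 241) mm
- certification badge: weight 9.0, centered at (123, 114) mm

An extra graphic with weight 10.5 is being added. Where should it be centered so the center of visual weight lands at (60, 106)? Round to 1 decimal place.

After adding the extra graphic, total weight = 2.9 + 1.7 + 9.0 + 10.5 = 24.1.
Along x: (1414.6 + 10.5·x) / 24.1 = 60 (existing moment 2.9·24 + 1.7·140 + 9.0·123 = 1414.6) ⇒ x = (1446.0 − 1414.6) / 10.5 ≈ 2.99.
Along y: (1873.6 + 10.5·y) / 24.1 = 106 (existing moment 2.9·151 + 1.7·241 + 9.0·114 = 1873.6) ⇒ y = (2554.6 − 1873.6) / 10.5 ≈ 64.86.

(3.0, 64.9)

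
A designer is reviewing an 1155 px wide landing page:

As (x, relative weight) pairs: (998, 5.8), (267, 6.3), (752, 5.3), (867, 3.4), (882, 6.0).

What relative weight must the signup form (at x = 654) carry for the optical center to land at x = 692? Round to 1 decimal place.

w ≈ 30.3

Fixed elements: Σw = 5.8 + 6.3 + 5.3 + 3.4 + 6.0 = 26.8, Σw·x = 5.8·998 + 6.3·267 + 5.3·752 + 3.4·867 + 6.0·882 = 19695.9.
Balance at x = 692 requires (19695.9 + w·654) / (26.8 + w) = 692.
So w = (692·26.8 − 19695.9)/(654 − 692) = -1150.3/-38 ≈ 30.27.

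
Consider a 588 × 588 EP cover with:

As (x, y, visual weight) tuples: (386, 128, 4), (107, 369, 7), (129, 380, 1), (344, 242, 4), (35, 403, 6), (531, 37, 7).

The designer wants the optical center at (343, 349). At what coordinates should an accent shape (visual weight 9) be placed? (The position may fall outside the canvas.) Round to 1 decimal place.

With the accent shape, Σw becomes 4 + 7 + 1 + 4 + 6 + 7 + 9 = 38.
Along x: (7725 + 9·x) / 38 = 343 (existing moment 4·386 + 7·107 + 1·129 + 4·344 + 6·35 + 7·531 = 7725) ⇒ x = (13034 − 7725) / 9 ≈ 589.89.
Along y: (7120 + 9·y) / 38 = 349 (existing moment 4·128 + 7·369 + 1·380 + 4·242 + 6·403 + 7·37 = 7120) ⇒ y = (13262 − 7120) / 9 ≈ 682.44.

(589.9, 682.4)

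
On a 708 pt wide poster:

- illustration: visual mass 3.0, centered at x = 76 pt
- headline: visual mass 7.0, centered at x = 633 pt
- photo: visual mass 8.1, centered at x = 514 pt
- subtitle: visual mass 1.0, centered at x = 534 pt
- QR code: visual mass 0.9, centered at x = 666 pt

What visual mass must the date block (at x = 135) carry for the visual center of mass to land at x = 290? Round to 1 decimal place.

Known weights sum to 3.0 + 7.0 + 8.1 + 1.0 + 0.9 = 20.0; their moment is 3.0·76 + 7.0·633 + 8.1·514 + 1.0·534 + 0.9·666 = 9955.8.
For the centroid to hit 290: (9955.8 + w·135) / (20.0 + w) = 290.
Solving: w = (290·20.0 − 9955.8) / (135 − 290) = -4155.8 / -155 ≈ 26.81.

w ≈ 26.8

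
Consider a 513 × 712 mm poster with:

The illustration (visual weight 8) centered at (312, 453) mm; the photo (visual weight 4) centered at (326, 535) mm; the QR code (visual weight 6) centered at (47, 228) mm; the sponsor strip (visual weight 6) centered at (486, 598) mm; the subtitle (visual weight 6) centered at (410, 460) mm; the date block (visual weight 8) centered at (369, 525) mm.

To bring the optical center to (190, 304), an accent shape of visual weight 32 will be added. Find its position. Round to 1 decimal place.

(27.8, 112.5)

With the accent shape, Σw becomes 8 + 4 + 6 + 6 + 6 + 8 + 32 = 70.
x: target moment 70×190 = 13300; current 8·312 + 4·326 + 6·47 + 6·486 + 6·410 + 8·369 = 12410; the accent shape supplies 890, so x = 890/32 ≈ 27.81.
y: target moment 70×304 = 21280; current 8·453 + 4·535 + 6·228 + 6·598 + 6·460 + 8·525 = 17680; the accent shape supplies 3600, so y = 3600/32 ≈ 112.50.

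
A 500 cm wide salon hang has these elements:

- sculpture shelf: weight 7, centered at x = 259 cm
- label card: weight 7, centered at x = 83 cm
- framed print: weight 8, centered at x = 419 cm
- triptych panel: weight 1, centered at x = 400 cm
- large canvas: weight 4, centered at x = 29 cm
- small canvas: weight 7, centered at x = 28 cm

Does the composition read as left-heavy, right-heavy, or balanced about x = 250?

left-heavy

Total weight = 7 + 7 + 8 + 1 + 4 + 7 = 34.
x-moment: 7·259 + 7·83 + 8·419 + 1·400 + 4·29 + 7·28 = 6458; centroid 6458/34 ≈ 189.94.
Since 189.9 is left of 250, the composition reads left-heavy.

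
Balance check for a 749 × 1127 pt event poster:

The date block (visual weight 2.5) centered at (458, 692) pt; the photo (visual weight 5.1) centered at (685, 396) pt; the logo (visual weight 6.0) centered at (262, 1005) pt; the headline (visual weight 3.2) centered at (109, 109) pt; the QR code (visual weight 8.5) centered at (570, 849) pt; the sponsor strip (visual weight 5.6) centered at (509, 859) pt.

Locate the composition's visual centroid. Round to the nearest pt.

(461, 717)

Σw = 2.5 + 5.1 + 6.0 + 3.2 + 8.5 + 5.6 = 30.9.
x: moment 14254.7 / weight 30.9 ≈ 461.32
y: moment 22155.3 / weight 30.9 ≈ 717.00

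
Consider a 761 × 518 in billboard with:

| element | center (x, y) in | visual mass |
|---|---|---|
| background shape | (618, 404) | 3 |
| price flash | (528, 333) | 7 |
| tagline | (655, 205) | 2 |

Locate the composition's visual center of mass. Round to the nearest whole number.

(572, 329)

Weights sum to 3 + 7 + 2 = 12.
Σw·x = 3·618 + 7·528 + 2·655 = 6860, so x̄ = 6860/12 ≈ 571.67.
Σw·y = 3·404 + 7·333 + 2·205 = 3953, so ȳ = 3953/12 ≈ 329.42.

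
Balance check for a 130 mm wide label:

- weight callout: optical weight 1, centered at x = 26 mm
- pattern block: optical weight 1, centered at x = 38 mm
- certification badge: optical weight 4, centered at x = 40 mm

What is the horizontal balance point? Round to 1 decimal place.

x ≈ 37.3

Weights sum to 1 + 1 + 4 = 6.
x-moment: 1·26 + 1·38 + 4·40 = 224; centroid 224/6 ≈ 37.33.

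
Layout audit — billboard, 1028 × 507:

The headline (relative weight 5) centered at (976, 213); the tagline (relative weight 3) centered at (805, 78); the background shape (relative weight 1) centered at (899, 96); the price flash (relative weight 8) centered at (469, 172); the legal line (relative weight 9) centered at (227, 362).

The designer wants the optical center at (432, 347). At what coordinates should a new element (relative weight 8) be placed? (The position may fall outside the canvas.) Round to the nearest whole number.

After adding the new element, total weight = 5 + 3 + 1 + 8 + 9 + 8 = 34.
x: target moment 34×432 = 14688; current 5·976 + 3·805 + 1·899 + 8·469 + 9·227 = 13989; the new element supplies 699, so x = 699/8 ≈ 87.38.
y: target moment 34×347 = 11798; current 5·213 + 3·78 + 1·96 + 8·172 + 9·362 = 6029; the new element supplies 5769, so y = 5769/8 ≈ 721.12.

(87, 721)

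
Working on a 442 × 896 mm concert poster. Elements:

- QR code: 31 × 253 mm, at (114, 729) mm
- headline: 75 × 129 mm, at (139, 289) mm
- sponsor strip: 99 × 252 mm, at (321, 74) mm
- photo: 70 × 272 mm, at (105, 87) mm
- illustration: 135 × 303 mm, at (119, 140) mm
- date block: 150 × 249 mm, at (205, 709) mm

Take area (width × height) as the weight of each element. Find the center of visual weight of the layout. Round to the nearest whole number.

(177, 316)

Areas: QR code 31·253 = 7843, headline 75·129 = 9675, sponsor strip 99·252 = 24948, photo 70·272 = 19040, illustration 135·303 = 40905, date block 150·249 = 37350. Total weight = 139761.
x: (7843·114 + 9675·139 + 24948·321 + 19040·105 + 40905·119 + 37350·205) / 139761 = 24770880 / 139761 ≈ 177.24
y: (7843·729 + 9675·289 + 24948·74 + 19040·87 + 40905·140 + 37350·709) / 139761 = 44224104 / 139761 ≈ 316.43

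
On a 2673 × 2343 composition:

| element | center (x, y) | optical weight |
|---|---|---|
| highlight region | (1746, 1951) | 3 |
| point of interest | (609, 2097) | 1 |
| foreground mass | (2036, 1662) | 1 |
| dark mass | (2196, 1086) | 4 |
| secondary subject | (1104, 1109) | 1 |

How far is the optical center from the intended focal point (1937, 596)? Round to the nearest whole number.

Total weight = 3 + 1 + 1 + 4 + 1 = 10.
x-moment: 3·1746 + 1·609 + 1·2036 + 4·2196 + 1·1104 = 17771; centroid 17771/10 ≈ 1777.10.
y-moment: 3·1951 + 1·2097 + 1·1662 + 4·1086 + 1·1109 = 15065; centroid 15065/10 ≈ 1506.50.
Relative to (1937, 596): Δ = (-159.90, 910.50); |Δ| = √(-159.90² + 910.50²) ≈ 924.43.

≈ 924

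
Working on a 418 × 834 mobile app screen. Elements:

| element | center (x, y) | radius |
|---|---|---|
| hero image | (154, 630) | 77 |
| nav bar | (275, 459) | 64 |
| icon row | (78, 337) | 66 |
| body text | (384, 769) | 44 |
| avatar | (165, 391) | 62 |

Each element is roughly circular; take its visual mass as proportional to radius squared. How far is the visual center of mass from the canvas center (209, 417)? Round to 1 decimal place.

≈ 85.8

Weights ∝ r²: hero image 77² = 5929, nav bar 64² = 4096, icon row 66² = 4356, body text 44² = 1936, avatar 62² = 3844; Σw = 20161.
x: (5929·154 + 4096·275 + 4356·78 + 1936·384 + 3844·165) / 20161 = 3756918 / 20161 ≈ 186.35
y: (5929·630 + 4096·459 + 4356·337 + 1936·769 + 3844·391) / 20161 = 10075094 / 20161 ≈ 499.73
Relative to (209, 417): Δ = (-22.65, 82.73); |Δ| = √(-22.65² + 82.73²) ≈ 85.78.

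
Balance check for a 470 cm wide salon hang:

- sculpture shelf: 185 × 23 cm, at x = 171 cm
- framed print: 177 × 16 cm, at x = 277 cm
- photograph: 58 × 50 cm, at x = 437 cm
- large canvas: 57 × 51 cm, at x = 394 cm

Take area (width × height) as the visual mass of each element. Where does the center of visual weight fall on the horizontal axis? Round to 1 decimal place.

Taking area as weight: sculpture shelf 185·23 = 4255, framed print 177·16 = 2832, photograph 58·50 = 2900, large canvas 57·51 = 2907. Sum 12894.
x: (4255·171 + 2832·277 + 2900·437 + 2907·394) / 12894 = 3924727 / 12894 ≈ 304.38

x ≈ 304.4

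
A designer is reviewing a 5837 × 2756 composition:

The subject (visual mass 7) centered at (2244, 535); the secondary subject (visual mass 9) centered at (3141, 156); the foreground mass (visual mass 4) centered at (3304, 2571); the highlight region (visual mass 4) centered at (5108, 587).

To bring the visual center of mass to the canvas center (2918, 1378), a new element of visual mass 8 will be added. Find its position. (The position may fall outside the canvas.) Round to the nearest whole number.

After adding the new element, total weight = 7 + 9 + 4 + 4 + 8 = 32.
x: need Σw·x = 32·2918 = 93376. Existing = 7·2244 + 9·3141 + 4·3304 + 4·5108 = 77625. Remainder 15751 / 8 ≈ 1968.88.
y: need Σw·y = 32·1378 = 44096. Existing = 7·535 + 9·156 + 4·2571 + 4·587 = 17781. Remainder 26315 / 8 ≈ 3289.38.

(1969, 3289)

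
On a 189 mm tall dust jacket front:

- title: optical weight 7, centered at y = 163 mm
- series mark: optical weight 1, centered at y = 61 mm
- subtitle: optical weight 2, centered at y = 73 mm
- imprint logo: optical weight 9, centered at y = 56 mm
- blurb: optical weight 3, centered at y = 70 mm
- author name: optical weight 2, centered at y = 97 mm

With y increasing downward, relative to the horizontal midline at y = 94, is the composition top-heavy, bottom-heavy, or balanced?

balanced

Weights sum to 7 + 1 + 2 + 9 + 3 + 2 = 24.
y-moment: 7·163 + 1·61 + 2·73 + 9·56 + 3·70 + 2·97 = 2256; centroid 2256/24 ≈ 94.00.
That equals the midline 94 — balanced.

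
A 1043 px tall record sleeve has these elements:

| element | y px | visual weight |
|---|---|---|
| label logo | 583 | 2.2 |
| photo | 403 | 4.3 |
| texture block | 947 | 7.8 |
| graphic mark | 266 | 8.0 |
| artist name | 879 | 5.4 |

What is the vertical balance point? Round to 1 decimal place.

y ≈ 623.7

Σw = 2.2 + 4.3 + 7.8 + 8.0 + 5.4 = 27.7.
y: (2.2·583 + 4.3·403 + 7.8·947 + 8.0·266 + 5.4·879) / 27.7 = 17276.7 / 27.7 ≈ 623.71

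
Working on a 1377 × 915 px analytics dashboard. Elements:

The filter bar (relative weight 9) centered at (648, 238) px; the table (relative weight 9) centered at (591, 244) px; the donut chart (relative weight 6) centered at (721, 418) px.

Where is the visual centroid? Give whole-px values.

(645, 285)

Weights sum to 9 + 9 + 6 = 24.
x: (9·648 + 9·591 + 6·721) / 24 = 15477 / 24 ≈ 644.88
y: (9·238 + 9·244 + 6·418) / 24 = 6846 / 24 ≈ 285.25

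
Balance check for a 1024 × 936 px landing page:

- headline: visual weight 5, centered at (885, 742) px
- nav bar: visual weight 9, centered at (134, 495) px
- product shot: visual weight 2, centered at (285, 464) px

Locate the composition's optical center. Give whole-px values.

(388, 568)

Σw = 5 + 9 + 2 = 16.
Σw·x = 5·885 + 9·134 + 2·285 = 6201, so x̄ = 6201/16 ≈ 387.56.
Σw·y = 5·742 + 9·495 + 2·464 = 9093, so ȳ = 9093/16 ≈ 568.31.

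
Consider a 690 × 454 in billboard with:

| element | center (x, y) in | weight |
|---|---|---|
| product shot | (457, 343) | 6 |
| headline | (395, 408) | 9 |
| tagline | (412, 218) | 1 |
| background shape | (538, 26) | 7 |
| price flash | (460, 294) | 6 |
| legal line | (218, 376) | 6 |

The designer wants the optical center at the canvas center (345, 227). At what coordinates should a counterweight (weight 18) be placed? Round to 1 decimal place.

(207.9, 104.5)

After adding the counterweight, total weight = 6 + 9 + 1 + 7 + 6 + 6 + 18 = 53.
Along x: (14543 + 18·x) / 53 = 345 (existing moment 6·457 + 9·395 + 1·412 + 7·538 + 6·460 + 6·218 = 14543) ⇒ x = (18285 − 14543) / 18 ≈ 207.89.
Along y: (10150 + 18·y) / 53 = 227 (existing moment 6·343 + 9·408 + 1·218 + 7·26 + 6·294 + 6·376 = 10150) ⇒ y = (12031 − 10150) / 18 ≈ 104.50.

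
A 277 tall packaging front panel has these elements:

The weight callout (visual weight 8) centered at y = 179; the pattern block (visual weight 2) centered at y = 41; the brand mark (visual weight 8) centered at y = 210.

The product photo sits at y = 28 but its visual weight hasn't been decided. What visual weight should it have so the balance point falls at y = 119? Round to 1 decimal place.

w ≈ 11.6

Fixed elements: Σw = 8 + 2 + 8 = 18, Σw·y = 8·179 + 2·41 + 8·210 = 3194.
For the centroid to hit 119: (3194 + w·28) / (18 + w) = 119.
Rearranging, w·(28 − 119) = 119·18 − 3194 = -1052, so w ≈ -1052/-91 = 11.56.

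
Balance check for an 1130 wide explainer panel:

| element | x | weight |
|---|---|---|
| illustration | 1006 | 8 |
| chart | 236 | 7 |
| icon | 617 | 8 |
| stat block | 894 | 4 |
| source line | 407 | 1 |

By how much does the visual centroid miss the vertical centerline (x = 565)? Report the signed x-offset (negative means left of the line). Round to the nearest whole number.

Weights sum to 8 + 7 + 8 + 4 + 1 = 28.
x: (8·1006 + 7·236 + 8·617 + 4·894 + 1·407) / 28 = 18619 / 28 ≈ 664.96
Difference: 664.96 − 565 ≈ 99.96.

≈ 100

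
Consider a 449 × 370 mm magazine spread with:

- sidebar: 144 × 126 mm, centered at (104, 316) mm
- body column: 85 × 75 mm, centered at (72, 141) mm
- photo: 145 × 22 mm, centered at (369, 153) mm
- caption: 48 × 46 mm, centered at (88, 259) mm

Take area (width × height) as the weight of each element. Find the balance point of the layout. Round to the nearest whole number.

Areas → weights: sidebar 144·126 = 18144, body column 85·75 = 6375, photo 145·22 = 3190, caption 48·46 = 2208; Σw = 29917.
x: (18144·104 + 6375·72 + 3190·369 + 2208·88) / 29917 = 3717390 / 29917 ≈ 124.26
y: (18144·316 + 6375·141 + 3190·153 + 2208·259) / 29917 = 7692321 / 29917 ≈ 257.12

(124, 257)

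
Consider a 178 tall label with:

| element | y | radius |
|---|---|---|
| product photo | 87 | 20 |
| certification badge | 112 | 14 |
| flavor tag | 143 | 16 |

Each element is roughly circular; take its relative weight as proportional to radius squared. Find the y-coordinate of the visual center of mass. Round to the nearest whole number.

y ≈ 110

Weights ∝ r²: product photo 20² = 400, certification badge 14² = 196, flavor tag 16² = 256; Σw = 852.
y-moment: 400·87 + 196·112 + 256·143 = 93360; centroid 93360/852 ≈ 109.58.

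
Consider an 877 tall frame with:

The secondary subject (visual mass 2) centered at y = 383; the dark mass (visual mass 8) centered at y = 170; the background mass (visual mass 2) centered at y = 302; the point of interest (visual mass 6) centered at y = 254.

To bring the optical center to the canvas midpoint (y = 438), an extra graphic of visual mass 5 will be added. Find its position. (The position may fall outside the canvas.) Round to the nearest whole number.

New total weight: (2 + 8 + 2 + 6) + 5 = 23.
y: need Σw·y = 23·438 = 10074. Existing = 2·383 + 8·170 + 2·302 + 6·254 = 4254. Remainder 5820 / 5 ≈ 1164.00.

y ≈ 1164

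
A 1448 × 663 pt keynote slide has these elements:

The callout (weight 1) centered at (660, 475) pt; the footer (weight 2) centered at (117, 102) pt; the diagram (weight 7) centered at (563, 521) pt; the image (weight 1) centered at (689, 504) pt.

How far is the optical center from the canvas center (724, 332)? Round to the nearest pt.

≈ 246 pt

Weights sum to 1 + 2 + 7 + 1 = 11.
x-moment: 1·660 + 2·117 + 7·563 + 1·689 = 5524; centroid 5524/11 ≈ 502.18.
y-moment: 1·475 + 2·102 + 7·521 + 1·504 = 4830; centroid 4830/11 ≈ 439.09.
Relative to (724, 332): Δ = (-221.82, 107.09); |Δ| = √(-221.82² + 107.09²) ≈ 246.32.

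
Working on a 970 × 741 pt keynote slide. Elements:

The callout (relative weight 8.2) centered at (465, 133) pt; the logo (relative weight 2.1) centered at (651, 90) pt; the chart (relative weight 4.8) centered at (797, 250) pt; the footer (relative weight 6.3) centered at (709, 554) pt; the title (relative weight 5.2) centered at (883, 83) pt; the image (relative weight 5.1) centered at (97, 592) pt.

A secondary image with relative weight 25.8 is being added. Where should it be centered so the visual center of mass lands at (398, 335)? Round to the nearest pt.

(168, 381)

After adding the secondary image, total weight = 8.2 + 2.1 + 4.8 + 6.3 + 5.2 + 5.1 + 25.8 = 57.5.
x: need Σw·x = 57.5·398 = 22885.0. Existing = 8.2·465 + 2.1·651 + 4.8·797 + 6.3·709 + 5.2·883 + 5.1·97 = 18558.7. Remainder 4326.3 / 25.8 ≈ 167.69.
y: need Σw·y = 57.5·335 = 19262.5. Existing = 8.2·133 + 2.1·90 + 4.8·250 + 6.3·554 + 5.2·83 + 5.1·592 = 9420.6. Remainder 9841.9 / 25.8 ≈ 381.47.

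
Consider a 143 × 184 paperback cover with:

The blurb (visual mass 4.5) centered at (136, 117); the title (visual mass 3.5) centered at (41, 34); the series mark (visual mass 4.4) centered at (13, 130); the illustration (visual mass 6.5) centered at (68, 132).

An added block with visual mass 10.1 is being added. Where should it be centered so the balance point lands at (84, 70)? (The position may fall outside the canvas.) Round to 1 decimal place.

(117.0, -4.5)

With the added block, Σw becomes 4.5 + 3.5 + 4.4 + 6.5 + 10.1 = 29.0.
x: need Σw·x = 29.0·84 = 2436.0. Existing = 4.5·136 + 3.5·41 + 4.4·13 + 6.5·68 = 1254.7. Remainder 1181.3 / 10.1 ≈ 116.96.
y: need Σw·y = 29.0·70 = 2030.0. Existing = 4.5·117 + 3.5·34 + 4.4·130 + 6.5·132 = 2075.5. Remainder -45.5 / 10.1 ≈ -4.50.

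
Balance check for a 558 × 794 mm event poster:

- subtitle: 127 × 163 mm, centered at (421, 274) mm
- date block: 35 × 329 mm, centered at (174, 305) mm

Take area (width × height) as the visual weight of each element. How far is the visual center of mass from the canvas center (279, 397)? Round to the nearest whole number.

≈ 124 mm

Taking area as weight: subtitle 127·163 = 20701, date block 35·329 = 11515. Sum 32216.
x: (20701·421 + 11515·174) / 32216 = 10718731 / 32216 ≈ 332.71
y: (20701·274 + 11515·305) / 32216 = 9184149 / 32216 ≈ 285.08
Offset from (279, 397): Δx ≈ 53.71, Δy ≈ -111.92; distance = √(Δx² + Δy²) ≈ 124.14.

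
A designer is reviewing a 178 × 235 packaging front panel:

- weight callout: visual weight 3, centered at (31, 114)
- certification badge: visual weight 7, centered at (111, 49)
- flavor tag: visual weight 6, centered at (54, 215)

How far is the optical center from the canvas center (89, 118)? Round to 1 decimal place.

Total weight = 3 + 7 + 6 = 16.
x: (3·31 + 7·111 + 6·54) / 16 = 1194 / 16 ≈ 74.62
y: (3·114 + 7·49 + 6·215) / 16 = 1975 / 16 ≈ 123.44
From (89, 118): dx = -14.38, dy = 5.44, so the distance is √(dx²+dy²) ≈ 15.37.

≈ 15.4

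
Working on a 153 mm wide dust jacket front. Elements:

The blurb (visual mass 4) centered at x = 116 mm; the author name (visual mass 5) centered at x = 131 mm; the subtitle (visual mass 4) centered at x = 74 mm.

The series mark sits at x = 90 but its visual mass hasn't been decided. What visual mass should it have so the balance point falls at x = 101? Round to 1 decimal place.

Fixed elements: Σw = 4 + 5 + 4 = 13, Σw·x = 4·116 + 5·131 + 4·74 = 1415.
Set Σw·x/Σw = 101: (1415 + 90w) = 101·(13 + w).
So w = (101·13 − 1415)/(90 − 101) = -102/-11 ≈ 9.27.

w ≈ 9.3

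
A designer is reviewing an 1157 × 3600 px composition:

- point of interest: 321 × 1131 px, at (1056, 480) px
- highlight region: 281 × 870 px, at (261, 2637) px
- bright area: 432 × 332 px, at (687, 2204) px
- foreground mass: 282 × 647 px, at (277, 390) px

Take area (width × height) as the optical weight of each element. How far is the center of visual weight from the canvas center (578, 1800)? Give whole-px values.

Taking area as weight: point of interest 321·1131 = 363051, highlight region 281·870 = 244470, bright area 432·332 = 143424, foreground mass 282·647 = 182454. Sum 933399.
x: (363051·1056 + 244470·261 + 143424·687 + 182454·277) / 933399 = 596260572 / 933399 ≈ 638.81
y: (363051·480 + 244470·2637 + 143424·2204 + 182454·390) / 933399 = 1206195426 / 933399 ≈ 1292.26
Relative to (578, 1800): Δ = (60.81, -507.74); |Δ| = √(60.81² + -507.74²) ≈ 511.37.

≈ 511 px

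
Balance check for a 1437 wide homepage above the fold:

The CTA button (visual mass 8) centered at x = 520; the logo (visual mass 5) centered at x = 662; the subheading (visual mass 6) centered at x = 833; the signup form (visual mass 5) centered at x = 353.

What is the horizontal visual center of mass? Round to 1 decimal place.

x ≈ 593.0

Total weight = 8 + 5 + 6 + 5 = 24.
x-moment: 8·520 + 5·662 + 6·833 + 5·353 = 14233; centroid 14233/24 ≈ 593.04.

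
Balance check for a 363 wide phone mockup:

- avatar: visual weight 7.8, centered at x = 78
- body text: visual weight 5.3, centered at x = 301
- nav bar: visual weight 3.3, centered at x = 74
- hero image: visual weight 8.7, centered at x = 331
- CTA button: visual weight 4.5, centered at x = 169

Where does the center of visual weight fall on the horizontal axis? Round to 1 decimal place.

x ≈ 205.7

Weights sum to 7.8 + 5.3 + 3.3 + 8.7 + 4.5 = 29.6.
x: (7.8·78 + 5.3·301 + 3.3·74 + 8.7·331 + 4.5·169) / 29.6 = 6088.1 / 29.6 ≈ 205.68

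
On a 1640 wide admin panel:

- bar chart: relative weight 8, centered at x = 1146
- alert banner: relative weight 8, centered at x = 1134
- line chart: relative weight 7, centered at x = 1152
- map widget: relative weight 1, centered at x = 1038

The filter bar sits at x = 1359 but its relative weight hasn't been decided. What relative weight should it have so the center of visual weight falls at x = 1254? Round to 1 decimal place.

Fixed elements: Σw = 8 + 8 + 7 + 1 = 24, Σw·x = 8·1146 + 8·1134 + 7·1152 + 1·1038 = 27342.
For the centroid to hit 1254: (27342 + w·1359) / (24 + w) = 1254.
So w = (1254·24 − 27342)/(1359 − 1254) = 2754/105 ≈ 26.23.

w ≈ 26.2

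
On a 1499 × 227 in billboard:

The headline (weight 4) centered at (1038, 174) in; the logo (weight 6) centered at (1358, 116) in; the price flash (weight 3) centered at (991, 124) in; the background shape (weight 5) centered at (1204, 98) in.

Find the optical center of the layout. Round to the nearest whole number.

(1183, 125)

Weights sum to 4 + 6 + 3 + 5 = 18.
x-moment: 4·1038 + 6·1358 + 3·991 + 5·1204 = 21293; centroid 21293/18 ≈ 1182.94.
y-moment: 4·174 + 6·116 + 3·124 + 5·98 = 2254; centroid 2254/18 ≈ 125.22.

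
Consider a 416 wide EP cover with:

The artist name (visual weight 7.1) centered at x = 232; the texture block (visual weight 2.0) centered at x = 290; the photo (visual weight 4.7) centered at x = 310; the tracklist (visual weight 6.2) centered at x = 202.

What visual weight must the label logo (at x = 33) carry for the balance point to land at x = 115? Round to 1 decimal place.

Existing Σw = 20.0 (7.1 + 2.0 + 4.7 + 6.2); existing moment 7.1·232 + 2.0·290 + 4.7·310 + 6.2·202 = 4936.6.
Set Σw·x/Σw = 115: (4936.6 + 33w) = 115·(20.0 + w).
So w = (115·20.0 − 4936.6)/(33 − 115) = -2636.6/-82 ≈ 32.15.

w ≈ 32.2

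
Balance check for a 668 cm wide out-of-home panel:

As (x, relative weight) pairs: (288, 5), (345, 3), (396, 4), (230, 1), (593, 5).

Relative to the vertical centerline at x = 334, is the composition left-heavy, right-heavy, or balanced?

Weights sum to 5 + 3 + 4 + 1 + 5 = 18.
x: (5·288 + 3·345 + 4·396 + 1·230 + 5·593) / 18 = 7254 / 18 ≈ 403.00
403.0 lies right of the midline 334, so the layout is right-heavy.

right-heavy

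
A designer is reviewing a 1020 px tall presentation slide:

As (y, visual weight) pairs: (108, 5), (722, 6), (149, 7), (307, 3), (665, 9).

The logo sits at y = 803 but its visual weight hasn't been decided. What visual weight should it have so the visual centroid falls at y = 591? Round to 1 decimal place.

w ≈ 23.2

Known weights sum to 5 + 6 + 7 + 3 + 9 = 30; their moment is 5·108 + 6·722 + 7·149 + 3·307 + 9·665 = 12821.
For the centroid to hit 591: (12821 + w·803) / (30 + w) = 591.
So w = (591·30 − 12821)/(803 − 591) = 4909/212 ≈ 23.16.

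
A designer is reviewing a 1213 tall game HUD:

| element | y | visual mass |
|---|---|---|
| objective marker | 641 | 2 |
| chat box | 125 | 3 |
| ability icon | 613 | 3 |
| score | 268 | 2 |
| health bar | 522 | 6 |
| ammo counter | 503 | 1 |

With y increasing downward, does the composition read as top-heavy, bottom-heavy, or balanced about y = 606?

Weights sum to 2 + 3 + 3 + 2 + 6 + 1 = 17.
y-moment: 2·641 + 3·125 + 3·613 + 2·268 + 6·522 + 1·503 = 7667; centroid 7667/17 ≈ 451.00.
451.0 vs midline 606 → top-heavy.

top-heavy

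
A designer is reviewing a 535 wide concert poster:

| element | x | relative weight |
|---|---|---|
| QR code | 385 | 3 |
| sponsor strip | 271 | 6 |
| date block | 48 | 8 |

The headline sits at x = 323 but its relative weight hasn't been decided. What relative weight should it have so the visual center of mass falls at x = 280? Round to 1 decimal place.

w ≈ 37.1

Fixed elements: Σw = 3 + 6 + 8 = 17, Σw·x = 3·385 + 6·271 + 8·48 = 3165.
Balance at x = 280 requires (3165 + w·323) / (17 + w) = 280.
Rearranging, w·(323 − 280) = 280·17 − 3165 = 1595, so w ≈ 1595/43 = 37.09.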